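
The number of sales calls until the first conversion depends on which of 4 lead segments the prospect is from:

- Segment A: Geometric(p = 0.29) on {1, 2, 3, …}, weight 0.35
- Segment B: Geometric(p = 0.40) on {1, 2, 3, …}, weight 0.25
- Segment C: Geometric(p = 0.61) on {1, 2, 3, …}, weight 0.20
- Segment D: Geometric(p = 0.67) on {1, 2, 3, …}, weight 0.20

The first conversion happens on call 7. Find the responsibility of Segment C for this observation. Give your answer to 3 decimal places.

0.023

Posterior ∝ prior × likelihood, so P(k | x) ∝ P(Z=k) f_k(x); normalise over all components.
Geometric probabilities:
  L_A = 0.0371491
  L_B = 0.0186624
  L_C = 0.00214643
  L_D = 0.000865284
Weight by the priors:
  P(Z=A)·L_A = 0.35 × 0.0371491 = 0.0130022
  P(Z=B)·L_B = 0.25 × 0.0186624 = 0.0046656
  P(Z=C)·L_C = 0.20 × 0.00214643 = 0.000429287
  P(Z=D)·L_D = 0.20 × 0.000865284 = 0.000173057
Normaliser: 0.0130022 + 0.0046656 + 0.000429287 + 0.000173057 = 0.0182701
So the posterior for Segment C is 0.000429287 / 0.0182701 ≈ 0.023.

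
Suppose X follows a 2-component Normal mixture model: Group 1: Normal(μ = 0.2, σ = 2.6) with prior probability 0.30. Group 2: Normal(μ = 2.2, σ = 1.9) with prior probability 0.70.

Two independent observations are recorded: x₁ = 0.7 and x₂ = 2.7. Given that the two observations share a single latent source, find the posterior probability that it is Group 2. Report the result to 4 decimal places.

0.8333

The responsibility of component k is P(Z=k) f_k(x) divided by Σ_j P(Z=j) f_j(x).
Since both observations come from the same component, the likelihood for component k is f_k(x₁)·f_k(x₂).
  f_1 = [0.150628] × [0.0966433] = 0.0145572
  f_2 = [0.15375] × [0.202824] = 0.0311842
Multiply by the mixture weights:
  P(Z=1)·f_1 = 0.30 × 0.0145572 = 0.00436716
  P(Z=2)·f_2 = 0.70 × 0.0311842 = 0.0218289
Normaliser: 0.00436716 + 0.0218289 = 0.0261961
P(Group 2 | x₁, x₂) ≈ 0.8333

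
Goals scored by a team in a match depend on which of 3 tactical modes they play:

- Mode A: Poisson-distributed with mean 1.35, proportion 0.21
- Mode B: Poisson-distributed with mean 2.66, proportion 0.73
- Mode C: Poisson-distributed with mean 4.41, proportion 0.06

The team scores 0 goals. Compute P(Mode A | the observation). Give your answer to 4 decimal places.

0.5125

The responsibility of component k is w_k f_k(x) divided by Σ_j w_j f_j(x).
Evaluate each component's likelihood at the observed value:
  L_A = 0.25924
  L_B = 0.0699482
  L_C = 0.0121552
Unnormalised posteriors:
  w_A·L_A = 0.21 × 0.25924 = 0.0544405
  w_B·L_B = 0.73 × 0.0699482 = 0.0510622
  w_C·L_C = 0.06 × 0.0121552 = 0.000729311
Evidence: 0.0544405 + 0.0510622 + 0.000729311 = 0.106232
Responsibility of Mode A: 0.0544405 / 0.106232 ≈ 0.5125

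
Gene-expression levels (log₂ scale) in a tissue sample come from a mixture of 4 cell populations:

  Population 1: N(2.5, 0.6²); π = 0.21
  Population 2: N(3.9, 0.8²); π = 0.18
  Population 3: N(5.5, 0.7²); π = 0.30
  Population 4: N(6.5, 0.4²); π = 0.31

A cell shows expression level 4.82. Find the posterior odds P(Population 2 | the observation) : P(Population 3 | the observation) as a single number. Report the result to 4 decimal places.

Posterior odds = (P(Z=i) f_i(x)) / (P(Z=j) f_j(x)); the normalising sum cancels.
Normal densities:
  f_1 = 0.000376848
  f_2 = 0.25742
  f_3 = 0.355546
  f_4 = 0.000147358
Posterior odds = (P(Z=2)·f_2) / (P(Z=3)·f_3) = (0.18·0.25742) / (0.30·0.355546) = 0.0463357 / 0.106664 ≈ 0.4344

0.4344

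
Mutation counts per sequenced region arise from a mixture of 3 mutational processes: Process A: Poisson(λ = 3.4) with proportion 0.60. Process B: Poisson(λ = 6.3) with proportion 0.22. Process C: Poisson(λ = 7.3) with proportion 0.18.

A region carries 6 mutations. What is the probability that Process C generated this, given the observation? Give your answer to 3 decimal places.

0.247

By Bayes' theorem, P(k | x) = P(Z=k) f_k(x) / Σ_j P(Z=j) f_j(x).
Poisson probabilities:
  f_A = 0.0716044
  f_B = 0.159461
  f_C = 0.141989
Prior × likelihood for each component:
  P(Z=A)·f_A = 0.60 × 0.0716044 = 0.0429626
  P(Z=B)·f_B = 0.22 × 0.159461 = 0.0350815
  P(Z=C)·f_C = 0.18 × 0.141989 = 0.025558
Denominator: 0.0429626 + 0.0350815 + 0.025558 = 0.103602
Responsibility of Process C: 0.025558 / 0.103602 ≈ 0.247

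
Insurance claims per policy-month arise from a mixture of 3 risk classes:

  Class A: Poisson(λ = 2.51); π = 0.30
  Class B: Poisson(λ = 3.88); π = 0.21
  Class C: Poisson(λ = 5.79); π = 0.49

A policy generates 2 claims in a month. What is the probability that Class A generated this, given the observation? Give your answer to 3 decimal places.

0.571

The responsibility of component k is w_k f_k(x) divided by Σ_j w_j f_j(x).
Poisson probabilities:
  f_A = e^(−2.51)·2.51^2/2! = 0.255999
  f_B = e^(−3.88)·3.88^2/2! = 0.155443
  f_C = e^(−5.79)·5.79^2/2! = 0.0512581
Unnormalised posteriors:
  w_A·f_A = 0.30 × 0.255999 = 0.0767997
  w_B·f_B = 0.21 × 0.155443 = 0.032643
  w_C·f_C = 0.49 × 0.0512581 = 0.0251164
Normaliser: 0.0767997 + 0.032643 + 0.0251164 = 0.134559
P(Class A | data) = 0.0767997 / 0.134559 ≈ 0.571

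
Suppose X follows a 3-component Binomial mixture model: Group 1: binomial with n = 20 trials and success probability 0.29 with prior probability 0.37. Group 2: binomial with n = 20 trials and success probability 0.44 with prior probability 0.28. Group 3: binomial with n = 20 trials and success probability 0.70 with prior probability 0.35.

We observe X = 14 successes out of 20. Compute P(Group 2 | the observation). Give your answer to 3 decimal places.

By Bayes' theorem, P(k | x) = w_k f_k(x) / Σ_j w_j f_j(x).
Binomial probabilities:
  p_1 = 0.000147743
  p_2 = 0.0121857
  p_3 = 0.191639
Unnormalised posteriors:
  w_1·p_1 = 0.37 × 0.000147743 = 5.46648e-05
  w_2·p_2 = 0.28 × 0.0121857 = 0.00341199
  w_3·p_3 = 0.35 × 0.191639 = 0.0670736
Sum: 5.46648e-05 + 0.00341199 + 0.0670736 = 0.0705403
Responsibility of Group 2: 0.00341199 / 0.0705403 ≈ 0.048

0.048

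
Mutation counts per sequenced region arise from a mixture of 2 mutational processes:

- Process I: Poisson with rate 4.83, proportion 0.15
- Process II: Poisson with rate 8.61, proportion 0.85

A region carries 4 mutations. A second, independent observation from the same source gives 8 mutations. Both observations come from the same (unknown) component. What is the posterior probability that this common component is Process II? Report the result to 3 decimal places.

By Bayes' theorem, P(k | x) = π_k f_k(x) / Σ_j π_j f_j(x).
Since both observations come from the same component, the likelihood for component k is f_k(x₁)·f_k(x₂).
  p_I = [e^(−4.83)·4.83^4/4! = 0.181107] × [0.0586697] = 0.0106255
  p_II = [e^(−8.61)·8.61^4/4! = 0.0417374] × [0.13653] = 0.00569843
Unnormalised posteriors:
  π_I·p_I = 0.15 × 0.0106255 = 0.00159382
  π_II·p_II = 0.85 × 0.00569843 = 0.00484366
Marginal: 0.00159382 + 0.00484366 = 0.00643749
Responsibility of Process II: 0.00484366 / 0.00643749 ≈ 0.752

0.752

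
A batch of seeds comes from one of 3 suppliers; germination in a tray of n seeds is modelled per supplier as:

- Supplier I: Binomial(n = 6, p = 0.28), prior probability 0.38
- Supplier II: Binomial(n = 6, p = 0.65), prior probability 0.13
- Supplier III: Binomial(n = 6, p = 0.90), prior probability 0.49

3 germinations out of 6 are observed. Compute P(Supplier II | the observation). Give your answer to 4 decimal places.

The responsibility of component k is P(Z=k) f_k(x) divided by Σ_j P(Z=j) f_j(x).
Binomial probabilities:
  p_I = C(6,3)·0.28^3·0.72^3 = 20·0.021952·0.373248 = 0.163871
  p_II = C(6,3)·0.65^3·0.35^3 = 20·0.274625·0.042875 = 0.235491
  p_III = C(6,3)·0.90^3·0.10^3 = 20·0.729·0.001 = 0.01458
Multiply by the mixture weights:
  P(Z=I)·p_I = 0.38 × 0.163871 = 0.0622709
  P(Z=II)·p_II = 0.13 × 0.235491 = 0.0306138
  P(Z=III)·p_III = 0.49 × 0.01458 = 0.0071442
Normaliser: 0.0622709 + 0.0306138 + 0.0071442 = 0.100029
P(Supplier II | x) = 0.0306138 / 0.100029 ≈ 0.3060

0.3060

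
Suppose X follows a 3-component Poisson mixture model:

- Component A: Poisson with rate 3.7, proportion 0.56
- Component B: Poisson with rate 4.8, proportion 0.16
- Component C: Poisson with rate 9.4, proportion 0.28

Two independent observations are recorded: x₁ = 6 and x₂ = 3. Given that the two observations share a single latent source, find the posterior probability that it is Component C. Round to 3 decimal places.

0.018

Apply Bayes' rule: the posterior for each component is proportional to its prior times its likelihood at x.
Since both observations come from the same component, the likelihood for component k is f_k(x₁)·f_k(x₂).
  p_A = [0.0881025] × [0.20872] = 0.0183888
  p_B = [0.139798] × [0.151691] = 0.0212061
  p_C = [0.0792623] × [0.0114515] = 0.000907676
Multiply by the mixture weights:
  π_A·p_A = 0.56 × 0.0183888 = 0.0102977
  π_B·p_B = 0.16 × 0.0212061 = 0.00339297
  π_C·p_C = 0.28 × 0.000907676 = 0.000254149
Denominator: 0.0102977 + 0.00339297 + 0.000254149 = 0.0139448
P(Component C | x) = 0.000254149 / 0.0139448 ≈ 0.018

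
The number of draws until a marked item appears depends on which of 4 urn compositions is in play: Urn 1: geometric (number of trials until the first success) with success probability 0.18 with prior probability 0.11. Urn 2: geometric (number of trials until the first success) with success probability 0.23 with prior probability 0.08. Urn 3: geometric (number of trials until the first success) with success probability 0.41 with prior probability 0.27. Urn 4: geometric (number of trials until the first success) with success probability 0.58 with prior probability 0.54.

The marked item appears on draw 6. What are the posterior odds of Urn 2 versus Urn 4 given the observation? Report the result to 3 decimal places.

Posterior odds = (π_i f_i(x)) / (π_j f_j(x)); the normalising sum cancels.
Evaluate each component's likelihood at the observed value:
  f_1 = 0.18·(1−0.18)^5 = 0.18·0.37074 = 0.0667332
  f_2 = 0.23·(1−0.23)^5 = 0.23·0.270678 = 0.062256
  f_3 = 0.41·(1−0.41)^5 = 0.41·0.0714924 = 0.0293119
  f_4 = 0.58·(1−0.58)^5 = 0.58·0.0130691 = 0.00758009
Posterior odds = (π_2·f_2) / (π_4·f_4) = (0.08·0.062256) / (0.54·0.00758009) = 0.00498048 / 0.00409325 ≈ 1.217

1.217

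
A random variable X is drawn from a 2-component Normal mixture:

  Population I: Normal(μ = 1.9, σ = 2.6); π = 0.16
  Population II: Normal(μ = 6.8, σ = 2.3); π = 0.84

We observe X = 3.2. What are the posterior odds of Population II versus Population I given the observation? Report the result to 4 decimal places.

The posterior odds equal the prior odds times the likelihood ratio: (w_i/w_j)·(f_i(x)/f_j(x)).
Evaluate each component's likelihood at the observed value:
  L_I = 0.13541
  L_II = 0.0509556
Odds = (0.84/0.16) × (0.0509556/0.13541) = 5.25 × 0.376307 ≈ 1.9756

1.9756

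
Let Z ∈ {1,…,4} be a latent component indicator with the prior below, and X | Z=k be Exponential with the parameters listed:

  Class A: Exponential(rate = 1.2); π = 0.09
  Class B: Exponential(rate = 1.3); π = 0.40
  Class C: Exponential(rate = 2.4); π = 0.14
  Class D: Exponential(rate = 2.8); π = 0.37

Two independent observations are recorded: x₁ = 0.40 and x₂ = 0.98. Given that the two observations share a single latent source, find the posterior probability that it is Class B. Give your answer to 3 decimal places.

The responsibility of component k is P(Z=k) f_k(x) divided by Σ_j P(Z=j) f_j(x).
Since both observations come from the same component, the likelihood for component k is f_k(x₁)·f_k(x₂).
  f_A = [1.2·e^(−1.2·0.40) = 1.2·e^(−0.4800) = 0.74254] × [0.370212] = 0.274898
  f_B = [1.3·e^(−1.3·0.40) = 1.3·e^(−0.5200) = 0.772877] × [0.363624] = 0.281036
  f_C = [2.4·e^(−2.4·0.40) = 2.4·e^(−0.9600) = 0.918943] × [0.228429] = 0.209913
  f_D = [2.8·e^(−2.8·0.40) = 2.8·e^(−1.1200) = 0.913583] × [0.180075] = 0.164514
Multiply by the mixture weights:
  P(Z=A)·f_A = 0.09 × 0.274898 = 0.0247408
  P(Z=B)·f_B = 0.40 × 0.281036 = 0.112415
  P(Z=C)·f_C = 0.14 × 0.209913 = 0.0293878
  P(Z=D)·f_D = 0.37 × 0.164514 = 0.0608701
Normaliser: 0.0247408 + 0.112415 + 0.0293878 + 0.0608701 = 0.227413
Responsibility of Class B: 0.112415 / 0.227413 ≈ 0.494

0.494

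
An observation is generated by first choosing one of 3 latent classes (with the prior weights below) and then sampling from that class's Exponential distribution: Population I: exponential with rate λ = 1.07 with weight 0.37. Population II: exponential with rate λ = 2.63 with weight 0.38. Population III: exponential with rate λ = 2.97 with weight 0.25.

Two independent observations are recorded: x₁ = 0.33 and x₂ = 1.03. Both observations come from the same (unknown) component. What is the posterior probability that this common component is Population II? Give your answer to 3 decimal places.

Posterior ∝ prior × likelihood, so P(k | x) ∝ π_k f_k(x); normalise over all components.
Since both observations come from the same component, the likelihood for component k is f_k(x₁)·f_k(x₂).
  L_I = [0.751682] × [0.355425] = 0.267167
  L_II = [1.10416] × [0.175184] = 0.193431
  L_III = [1.11456] × [0.139382] = 0.15535
Weight by the priors:
  π_I·L_I = 0.37 × 0.267167 = 0.0988517
  π_II·L_II = 0.38 × 0.193431 = 0.0735039
  π_III·L_III = 0.25 × 0.15535 = 0.0388374
Evidence: 0.0988517 + 0.0735039 + 0.0388374 = 0.211193
Responsibility of Population II: 0.0735039 / 0.211193 ≈ 0.348

0.348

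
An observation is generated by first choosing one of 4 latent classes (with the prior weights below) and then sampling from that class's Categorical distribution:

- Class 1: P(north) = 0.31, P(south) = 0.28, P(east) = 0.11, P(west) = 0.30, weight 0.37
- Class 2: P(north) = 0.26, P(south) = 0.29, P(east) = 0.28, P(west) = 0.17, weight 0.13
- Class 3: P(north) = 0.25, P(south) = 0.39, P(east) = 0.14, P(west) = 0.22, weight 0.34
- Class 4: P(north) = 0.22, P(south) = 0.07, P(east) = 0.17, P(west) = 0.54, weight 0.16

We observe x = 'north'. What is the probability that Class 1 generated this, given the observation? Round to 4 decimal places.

By Bayes' theorem, P(k | x) = P(Z=k) f_k(x) / Σ_j P(Z=j) f_j(x).
Component likelihoods at x = 'north':
  p_1 = 0.31
  p_2 = 0.26
  p_3 = 0.25
  p_4 = 0.22
Weight by the priors:
  P(Z=1)·p_1 = 0.37 × 0.31 = 0.1147
  P(Z=2)·p_2 = 0.13 × 0.26 = 0.0338
  P(Z=3)·p_3 = 0.34 × 0.25 = 0.085
  P(Z=4)·p_4 = 0.16 × 0.22 = 0.0352
Denominator: 0.1147 + 0.0338 + 0.085 + 0.0352 = 0.2687
Responsibility of Class 1: 0.1147 / 0.2687 ≈ 0.4269

0.4269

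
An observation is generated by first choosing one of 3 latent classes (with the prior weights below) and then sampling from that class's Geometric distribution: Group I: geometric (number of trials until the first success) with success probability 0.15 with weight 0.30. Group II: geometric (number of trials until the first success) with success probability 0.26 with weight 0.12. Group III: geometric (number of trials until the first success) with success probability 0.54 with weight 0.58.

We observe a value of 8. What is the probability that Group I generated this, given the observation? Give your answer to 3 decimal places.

P(component k | x) = P(Z=k)·f_k(x) / marginal(x), where marginal(x) = Σ_j P(Z=j)·f_j(x).
Component likelihoods at x = 8:
  f_I = 0.0480866
  f_II = 0.0315933
  f_III = 0.00235342
Prior × likelihood for each component:
  P(Z=I)·f_I = 0.30 × 0.0480866 = 0.014426
  P(Z=II)·f_II = 0.12 × 0.0315933 = 0.0037912
  P(Z=III)·f_III = 0.58 × 0.00235342 = 0.00136498
Marginal: 0.014426 + 0.0037912 + 0.00136498 = 0.0195821
So the posterior for Group I is 0.014426 / 0.0195821 ≈ 0.737.

0.737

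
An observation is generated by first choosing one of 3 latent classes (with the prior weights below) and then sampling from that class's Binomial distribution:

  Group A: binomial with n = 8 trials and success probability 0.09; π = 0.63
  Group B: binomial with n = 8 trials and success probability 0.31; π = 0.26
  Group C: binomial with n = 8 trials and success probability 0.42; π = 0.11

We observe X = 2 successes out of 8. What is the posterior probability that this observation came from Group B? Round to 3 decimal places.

0.426

Posterior ∝ prior × likelihood, so P(k | x) ∝ π_k f_k(x); normalise over all components.
Component likelihoods at x = 2 successes out of 8:
  p_A = 0.128793
  p_B = 0.290386
  p_C = 0.188029
Unnormalised posteriors:
  π_A·p_A = 0.63 × 0.128793 = 0.0811394
  π_B·p_B = 0.26 × 0.290386 = 0.0755004
  π_C·p_C = 0.11 × 0.188029 = 0.0206832
Sum: 0.0811394 + 0.0755004 + 0.0206832 = 0.177323
P(Group B | 2 successes out of 8) ≈ 0.426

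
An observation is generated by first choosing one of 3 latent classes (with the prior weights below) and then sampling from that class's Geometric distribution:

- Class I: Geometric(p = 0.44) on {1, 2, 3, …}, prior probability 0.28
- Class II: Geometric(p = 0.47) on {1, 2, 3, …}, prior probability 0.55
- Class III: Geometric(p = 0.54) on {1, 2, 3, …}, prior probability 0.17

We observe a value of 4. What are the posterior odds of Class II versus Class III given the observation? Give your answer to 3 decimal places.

4.307

Posterior odds = (P(Z=i) f_i(x)) / (P(Z=j) f_j(x)); the normalising sum cancels.
Evaluate each component's likelihood at the observed value:
  p_I = 0.44·(1−0.44)^3 = 0.44·0.175616 = 0.077271
  p_II = 0.47·(1−0.47)^3 = 0.47·0.148877 = 0.0699722
  p_III = 0.54·(1−0.54)^3 = 0.54·0.097336 = 0.0525614
0.0384847 / 0.00893544 ≈ 4.307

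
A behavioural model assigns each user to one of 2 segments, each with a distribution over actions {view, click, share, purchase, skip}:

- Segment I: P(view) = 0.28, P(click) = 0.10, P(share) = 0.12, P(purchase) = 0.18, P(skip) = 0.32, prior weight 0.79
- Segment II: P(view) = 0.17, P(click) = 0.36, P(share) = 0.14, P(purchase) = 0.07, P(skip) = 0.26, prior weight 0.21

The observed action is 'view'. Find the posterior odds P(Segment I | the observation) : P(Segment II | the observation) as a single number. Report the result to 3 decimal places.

Since P(k|x) ∝ P(Z=k) f_k(x), the posterior odds are P(Z=i) f_i(x) / (P(Z=j) f_j(x)).
Component likelihoods at x = 'view':
  f_I = P(view | comp) = 0.28
  f_II = P(view | comp) = 0.17
0.2212 / 0.0357 ≈ 6.196

6.196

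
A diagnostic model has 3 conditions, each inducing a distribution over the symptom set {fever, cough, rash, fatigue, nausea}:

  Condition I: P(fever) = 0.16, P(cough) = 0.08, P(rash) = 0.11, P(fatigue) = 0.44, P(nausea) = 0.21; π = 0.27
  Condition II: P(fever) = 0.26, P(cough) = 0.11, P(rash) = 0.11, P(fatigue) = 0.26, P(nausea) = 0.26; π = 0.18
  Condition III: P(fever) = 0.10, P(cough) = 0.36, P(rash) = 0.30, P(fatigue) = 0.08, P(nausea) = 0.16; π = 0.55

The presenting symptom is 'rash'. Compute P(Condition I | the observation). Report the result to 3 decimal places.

0.138

By Bayes' theorem, P(k | x) = π_k f_k(x) / Σ_j π_j f_j(x).
Categorical probabilities:
  L_I = 0.11
  L_II = 0.11
  L_III = 0.3
Weight by the priors:
  π_I·L_I = 0.27 × 0.11 = 0.0297
  π_II·L_II = 0.18 × 0.11 = 0.0198
  π_III·L_III = 0.55 × 0.3 = 0.165
Evidence: 0.0297 + 0.0198 + 0.165 = 0.2145
So the posterior for Condition I is 0.0297 / 0.2145 ≈ 0.138.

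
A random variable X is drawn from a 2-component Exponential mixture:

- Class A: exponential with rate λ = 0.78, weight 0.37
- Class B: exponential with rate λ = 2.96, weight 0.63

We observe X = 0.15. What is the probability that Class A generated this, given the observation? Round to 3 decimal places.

0.177

Apply Bayes' rule: the posterior for each component is proportional to its prior times its likelihood at x.
Exponential densities:
  p_A = 0.693876
  p_B = 1.89874
Multiply by the mixture weights:
  π_A·p_A = 0.37 × 0.693876 = 0.256734
  π_B·p_B = 0.63 × 1.89874 = 1.1962
Denominator: 0.256734 + 1.1962 = 1.45294
Responsibility of Class A: 0.256734 / 1.45294 ≈ 0.177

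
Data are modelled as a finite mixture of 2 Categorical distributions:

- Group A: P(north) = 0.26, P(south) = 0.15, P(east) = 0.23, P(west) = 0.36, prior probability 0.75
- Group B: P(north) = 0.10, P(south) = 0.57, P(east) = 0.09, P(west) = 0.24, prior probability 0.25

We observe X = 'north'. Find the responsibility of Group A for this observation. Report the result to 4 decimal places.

The responsibility of component k is π_k f_k(x) divided by Σ_j π_j f_j(x).
Component likelihoods at x = 'north':
  L_A = P(north | comp) = 0.26
  L_B = P(north | comp) = 0.10
Unnormalised posteriors:
  π_A·L_A = 0.75 × 0.26 = 0.195
  π_B·L_B = 0.25 × 0.1 = 0.025
Sum: 0.195 + 0.025 = 0.22
P(Group A | 'north') = 0.195 / 0.22 ≈ 0.8864

0.8864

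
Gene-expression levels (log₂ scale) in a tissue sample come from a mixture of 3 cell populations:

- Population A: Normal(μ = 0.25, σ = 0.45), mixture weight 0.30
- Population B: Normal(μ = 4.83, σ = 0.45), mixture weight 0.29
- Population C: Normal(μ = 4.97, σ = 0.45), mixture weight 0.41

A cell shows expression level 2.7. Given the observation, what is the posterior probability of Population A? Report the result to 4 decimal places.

P(component k | x) = P(Z=k)·f_k(x) / marginal(x), where marginal(x) = Σ_j P(Z=j)·f_j(x).
Component likelihoods at x = 2.7:
  f_A = (1/(0.45·√(2π)))·exp(−(2.7−0.25)²/(2·0.45²)) = 0.886538·exp(-14.82099) = 3.24358e-07
  f_B = (1/(0.45·√(2π)))·exp(−(2.7−4.83)²/(2·0.45²)) = 0.886538·exp(-11.20222) = 1.20958e-05
  f_C = (1/(0.45·√(2π)))·exp(−(2.7−4.97)²/(2·0.45²)) = 0.886538·exp(-12.72321) = 2.64288e-06
Unnormalised posteriors:
  P(Z=A)·f_A = 0.30 × 3.24358e-07 = 9.73074e-08
  P(Z=B)·f_B = 0.29 × 1.20958e-05 = 3.50778e-06
  P(Z=C)·f_C = 0.41 × 2.64288e-06 = 1.08358e-06
Marginal: 9.73074e-08 + 3.50778e-06 + 1.08358e-06 = 4.68867e-06
P(Population A | x) ≈ 0.0208

0.0208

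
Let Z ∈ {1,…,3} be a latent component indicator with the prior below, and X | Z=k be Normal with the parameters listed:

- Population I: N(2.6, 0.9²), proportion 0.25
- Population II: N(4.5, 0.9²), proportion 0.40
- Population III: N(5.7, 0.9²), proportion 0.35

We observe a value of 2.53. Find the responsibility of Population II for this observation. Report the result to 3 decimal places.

0.127

The responsibility of component k is π_k f_k(x) divided by Σ_j π_j f_j(x).
Component likelihoods at x = 2.53:
  f_I = (1/(0.9·√(2π)))·exp(−(2.53−2.6)²/(2·0.9²)) = 0.443269·exp(-0.00302) = 0.44193
  f_II = (1/(0.9·√(2π)))·exp(−(2.53−4.5)²/(2·0.9²)) = 0.443269·exp(-2.39562) = 0.0403891
  f_III = (1/(0.9·√(2π)))·exp(−(2.53−5.7)²/(2·0.9²)) = 0.443269·exp(-6.20302) = 0.000896867
Unnormalised posteriors:
  π_I·f_I = 0.25 × 0.44193 = 0.110483
  π_II·f_II = 0.40 × 0.0403891 = 0.0161556
  π_III·f_III = 0.35 × 0.000896867 = 0.000313904
Marginal: 0.110483 + 0.0161556 + 0.000313904 = 0.126952
P(Population II | data) ≈ 0.127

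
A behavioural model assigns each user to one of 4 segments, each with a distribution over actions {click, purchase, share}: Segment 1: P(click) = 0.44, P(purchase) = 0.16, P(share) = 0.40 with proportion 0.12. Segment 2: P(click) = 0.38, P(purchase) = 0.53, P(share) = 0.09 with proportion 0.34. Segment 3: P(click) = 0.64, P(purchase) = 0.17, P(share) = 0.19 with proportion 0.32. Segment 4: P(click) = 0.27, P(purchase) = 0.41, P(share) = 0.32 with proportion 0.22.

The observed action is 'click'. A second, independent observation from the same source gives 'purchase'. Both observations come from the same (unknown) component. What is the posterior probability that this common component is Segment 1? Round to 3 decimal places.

0.062

Posterior ∝ prior × likelihood, so P(k | x) ∝ w_k f_k(x); normalise over all components.
Since both observations come from the same component, the likelihood for component k is f_k(x₁)·f_k(x₂).
  p_1 = [0.44] × [0.16] = 0.0704
  p_2 = [0.38] × [0.53] = 0.2014
  p_3 = [0.64] × [0.17] = 0.1088
  p_4 = [0.27] × [0.41] = 0.1107
Weight by the priors:
  w_1·p_1 = 0.12 × 0.0704 = 0.008448
  w_2·p_2 = 0.34 × 0.2014 = 0.068476
  w_3·p_3 = 0.32 × 0.1088 = 0.034816
  w_4·p_4 = 0.22 × 0.1107 = 0.024354
Normaliser: 0.008448 + 0.068476 + 0.034816 + 0.024354 = 0.136094
P(Segment 1 | x) ≈ 0.062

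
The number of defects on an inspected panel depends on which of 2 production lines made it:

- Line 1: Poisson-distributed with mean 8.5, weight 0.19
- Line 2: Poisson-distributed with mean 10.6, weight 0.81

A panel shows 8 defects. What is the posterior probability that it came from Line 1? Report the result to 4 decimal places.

0.2467

Posterior ∝ prior × likelihood, so P(k | x) ∝ π_k f_k(x); normalise over all components.
Component likelihoods at x = 8 defects:
  f_1 = e^(−8.5)·8.5^8/8! = 0.137508
  f_2 = e^(−10.6)·10.6^8/8! = 0.0984929
Multiply by the mixture weights:
  π_1·f_1 = 0.19 × 0.137508 = 0.0261265
  π_2·f_2 = 0.81 × 0.0984929 = 0.0797792
Normaliser: 0.0261265 + 0.0797792 = 0.105906
P(Line 1 | data) = 0.0261265 / 0.105906 ≈ 0.2467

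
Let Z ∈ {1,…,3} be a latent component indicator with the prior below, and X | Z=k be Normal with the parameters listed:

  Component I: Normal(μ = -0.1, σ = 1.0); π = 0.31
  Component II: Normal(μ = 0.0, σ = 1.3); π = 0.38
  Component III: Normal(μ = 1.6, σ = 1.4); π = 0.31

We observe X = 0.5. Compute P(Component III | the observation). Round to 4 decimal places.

0.2347

Apply Bayes' rule: the posterior for each component is proportional to its prior times its likelihood at x.
Evaluate each component's likelihood at the observed value:
  p_I = (1/(1.0·√(2π)))·exp(−(0.5−-0.1)²/(2·1.0²)) = 0.398942·exp(-0.18000) = 0.333225
  p_II = (1/(1.3·√(2π)))·exp(−(0.5−0.0)²/(2·1.3²)) = 0.306879·exp(-0.07396) = 0.285
  p_III = (1/(1.4·√(2π)))·exp(−(0.5−1.6)²/(2·1.4²)) = 0.284959·exp(-0.30867) = 0.20928
Weight by the priors:
  P(Z=I)·p_I = 0.31 × 0.333225 = 0.1033
  P(Z=II)·p_II = 0.38 × 0.285 = 0.1083
  P(Z=III)·p_III = 0.31 × 0.20928 = 0.0648767
Normaliser: 0.1033 + 0.1083 + 0.0648767 = 0.276476
Responsibility of Component III: 0.0648767 / 0.276476 ≈ 0.2347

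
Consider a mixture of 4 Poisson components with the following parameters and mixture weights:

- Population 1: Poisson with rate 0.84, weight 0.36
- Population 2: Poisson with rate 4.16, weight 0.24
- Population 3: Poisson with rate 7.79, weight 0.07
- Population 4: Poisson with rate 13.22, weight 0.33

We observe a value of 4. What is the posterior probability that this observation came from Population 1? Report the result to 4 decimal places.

Posterior ∝ prior × likelihood, so P(k | x) ∝ P(Z=k) f_k(x); normalise over all components.
Poisson probabilities:
  f_1 = e^(−0.84)·0.84^4/4! = 0.00895568
  f_2 = e^(−4.16)·4.16^4/4! = 0.194759
  f_3 = e^(−7.79)·7.79^4/4! = 0.0635016
  f_4 = e^(−13.22)·13.22^4/4! = 0.00230856
Unnormalised posteriors:
  P(Z=1)·f_1 = 0.36 × 0.00895568 = 0.00322404
  P(Z=2)·f_2 = 0.24 × 0.194759 = 0.0467421
  P(Z=3)·f_3 = 0.07 × 0.0635016 = 0.00444511
  P(Z=4)·f_4 = 0.33 × 0.00230856 = 0.000761825
Evidence: 0.00322404 + 0.0467421 + 0.00444511 + 0.000761825 = 0.0551731
So the posterior for Population 1 is 0.00322404 / 0.0551731 ≈ 0.0584.

0.0584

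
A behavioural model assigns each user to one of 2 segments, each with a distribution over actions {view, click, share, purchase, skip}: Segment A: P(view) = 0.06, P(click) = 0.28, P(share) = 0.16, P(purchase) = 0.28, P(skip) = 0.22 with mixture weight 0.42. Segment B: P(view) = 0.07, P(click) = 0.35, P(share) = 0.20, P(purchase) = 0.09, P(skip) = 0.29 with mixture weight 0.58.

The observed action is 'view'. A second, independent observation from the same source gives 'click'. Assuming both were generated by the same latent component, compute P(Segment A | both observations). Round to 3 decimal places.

Posterior ∝ prior × likelihood, so P(k | x) ∝ π_k f_k(x); normalise over all components.
Since both observations come from the same component, the likelihood for component k is f_k(x₁)·f_k(x₂).
  f_A = [P(view | comp) = 0.06] × [0.28] = 0.0168
  f_B = [P(view | comp) = 0.07] × [0.35] = 0.0245
Weight by the priors:
  π_A·f_A = 0.42 × 0.0168 = 0.007056
  π_B·f_B = 0.58 × 0.0245 = 0.01421
Evidence: 0.007056 + 0.01421 = 0.021266
So the posterior for Segment A is 0.007056 / 0.021266 ≈ 0.332.

0.332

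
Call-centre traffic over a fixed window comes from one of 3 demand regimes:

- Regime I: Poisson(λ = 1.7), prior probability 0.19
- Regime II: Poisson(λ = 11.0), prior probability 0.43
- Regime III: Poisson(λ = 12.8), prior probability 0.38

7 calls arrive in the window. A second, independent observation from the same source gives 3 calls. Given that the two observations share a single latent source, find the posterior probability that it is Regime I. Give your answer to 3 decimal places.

Apply Bayes' rule: the posterior for each component is proportional to its prior times its likelihood at x.
Since both observations come from the same component, the likelihood for component k is f_k(x₁)·f_k(x₂).
  L_I = [e^(−1.7)·1.7^7/7! = 0.00148734] × [0.149587] = 0.000222488
  L_II = [e^(−11.0)·11.0^7/7! = 0.0645772] × [0.00370499] = 0.000239258
  L_III = [e^(−12.8)·12.8^7/7! = 0.0308368] × [0.00096496] = 2.97563e-05
Unnormalised posteriors:
  w_I·L_I = 0.19 × 0.000222488 = 4.22727e-05
  w_II·L_II = 0.43 × 0.000239258 = 0.000102881
  w_III·L_III = 0.38 × 2.97563e-05 = 1.13074e-05
Marginal: 4.22727e-05 + 0.000102881 + 1.13074e-05 = 0.000156461
So the posterior for Regime I is 4.22727e-05 / 0.000156461 ≈ 0.270.

0.270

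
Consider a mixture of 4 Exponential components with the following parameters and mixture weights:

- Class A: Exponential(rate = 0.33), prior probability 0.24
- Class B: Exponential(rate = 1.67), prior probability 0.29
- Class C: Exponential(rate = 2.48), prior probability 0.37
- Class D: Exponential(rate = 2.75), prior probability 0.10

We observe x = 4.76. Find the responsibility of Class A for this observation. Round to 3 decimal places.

0.989

The responsibility of component k is π_k f_k(x) divided by Σ_j π_j f_j(x).
Component likelihoods at x = 4.76:
  f_A = 0.0686
  f_B = 0.000589417
  f_C = 1.85222e-05
  f_D = 5.68091e-06
Multiply by the mixture weights:
  π_A·f_A = 0.24 × 0.0686 = 0.016464
  π_B·f_B = 0.29 × 0.000589417 = 0.000170931
  π_C·f_C = 0.37 × 1.85222e-05 = 6.85321e-06
  π_D·f_D = 0.10 × 5.68091e-06 = 5.68091e-07
Marginal: 0.016464 + 0.000170931 + 6.85321e-06 + 5.68091e-07 = 0.0166424
Responsibility of Class A: 0.016464 / 0.0166424 ≈ 0.989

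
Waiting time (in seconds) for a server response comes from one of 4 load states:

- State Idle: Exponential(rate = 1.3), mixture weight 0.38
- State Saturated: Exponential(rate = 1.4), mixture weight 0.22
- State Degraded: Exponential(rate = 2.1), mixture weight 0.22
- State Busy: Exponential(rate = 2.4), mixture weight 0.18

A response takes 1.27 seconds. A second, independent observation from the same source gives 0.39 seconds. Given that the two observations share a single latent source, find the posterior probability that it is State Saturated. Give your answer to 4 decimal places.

P(component k | x) = π_k·f_k(x) / marginal(x), where marginal(x) = Σ_j π_j·f_j(x).
Since both observations come from the same component, the likelihood for component k is f_k(x₁)·f_k(x₂).
  p_Idle = [1.3·e^(−1.3·1.27) = 1.3·e^(−1.6510) = 0.249415] × [0.78299] = 0.19529
  p_Saturated = [1.4·e^(−1.4·1.27) = 1.4·e^(−1.7780) = 0.236566] × [0.810967] = 0.191847
  p_Degraded = [2.1·e^(−2.1·1.27) = 2.1·e^(−2.6670) = 0.145867] × [0.925832] = 0.135048
  p_Busy = [2.4·e^(−2.4·1.27) = 2.4·e^(−3.0480) = 0.113889] × [0.941264] = 0.1072
Multiply by the mixture weights:
  π_Idle·p_Idle = 0.38 × 0.19529 = 0.0742101
  π_Saturated·p_Saturated = 0.22 × 0.191847 = 0.0422064
  π_Degraded·p_Degraded = 0.22 × 0.135048 = 0.0297106
  π_Busy·p_Busy = 0.18 × 0.1072 = 0.0192959
Evidence: 0.0742101 + 0.0422064 + 0.0297106 + 0.0192959 = 0.165423
Responsibility of State Saturated: 0.0422064 / 0.165423 ≈ 0.2551

0.2551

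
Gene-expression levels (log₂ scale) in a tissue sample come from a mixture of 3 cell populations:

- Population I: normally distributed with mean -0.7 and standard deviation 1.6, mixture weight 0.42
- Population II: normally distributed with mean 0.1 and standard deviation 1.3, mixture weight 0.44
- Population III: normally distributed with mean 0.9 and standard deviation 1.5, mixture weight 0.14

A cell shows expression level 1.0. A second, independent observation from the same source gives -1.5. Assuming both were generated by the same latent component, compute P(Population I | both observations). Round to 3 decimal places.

The responsibility of component k is w_k f_k(x) divided by Σ_j w_j f_j(x).
Since both observations come from the same component, the likelihood for component k is f_k(x₁)·f_k(x₂).
  f_I = [0.141792] × [0.220041] = 0.0312
  f_II = [0.241485] × [0.143891] = 0.0347475
  f_III = [0.265371] × [0.0739472] = 0.0196235
Weight by the priors:
  w_I·f_I = 0.42 × 0.0312 = 0.013104
  w_II·f_II = 0.44 × 0.0347475 = 0.0152889
  w_III·f_III = 0.14 × 0.0196235 = 0.00274728
Normaliser: 0.013104 + 0.0152889 + 0.00274728 = 0.0311402
Responsibility of Population I: 0.013104 / 0.0311402 ≈ 0.421

0.421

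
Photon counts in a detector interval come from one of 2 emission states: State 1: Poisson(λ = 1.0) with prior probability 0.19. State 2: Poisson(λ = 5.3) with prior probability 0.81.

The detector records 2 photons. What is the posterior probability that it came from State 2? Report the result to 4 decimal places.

0.6190

Apply Bayes' rule: the posterior for each component is proportional to its prior times its likelihood at x.
Component likelihoods at x = 2 photons:
  p_1 = 0.18394
  p_2 = 0.0701069
Prior × likelihood for each component:
  P(Z=1)·p_1 = 0.19 × 0.18394 = 0.0349485
  P(Z=2)·p_2 = 0.81 × 0.0701069 = 0.0567866
Normaliser: 0.0349485 + 0.0567866 = 0.0917352
So the posterior for State 2 is 0.0567866 / 0.0917352 ≈ 0.6190.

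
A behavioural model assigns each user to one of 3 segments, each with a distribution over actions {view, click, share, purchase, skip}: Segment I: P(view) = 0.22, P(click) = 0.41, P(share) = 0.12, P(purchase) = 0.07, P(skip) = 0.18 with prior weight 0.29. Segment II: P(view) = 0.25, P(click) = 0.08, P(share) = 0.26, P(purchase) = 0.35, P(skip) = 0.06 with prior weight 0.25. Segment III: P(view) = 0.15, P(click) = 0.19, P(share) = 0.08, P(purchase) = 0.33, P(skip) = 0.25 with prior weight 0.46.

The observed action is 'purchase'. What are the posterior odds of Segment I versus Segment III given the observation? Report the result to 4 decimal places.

0.1337

The posterior odds equal the prior odds times the likelihood ratio: (π_i/π_j)·(f_i(x)/f_j(x)).
Categorical probabilities:
  p_I = 0.07
  p_II = 0.35
  p_III = 0.33
Posterior odds = (π_I·p_I) / (π_III·p_III) = (0.29·0.07) / (0.46·0.33) = 0.0203 / 0.1518 ≈ 0.1337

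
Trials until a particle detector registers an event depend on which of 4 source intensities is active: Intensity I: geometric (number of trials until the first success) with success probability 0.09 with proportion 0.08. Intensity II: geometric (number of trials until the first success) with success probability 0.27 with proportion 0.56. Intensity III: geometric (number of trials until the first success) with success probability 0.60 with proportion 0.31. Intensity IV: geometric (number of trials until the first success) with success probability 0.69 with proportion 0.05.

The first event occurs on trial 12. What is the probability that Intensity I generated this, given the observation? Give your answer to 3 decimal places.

0.349

Posterior ∝ prior × likelihood, so P(k | x) ∝ π_k f_k(x); normalise over all components.
Evaluate each component's likelihood at the observed value:
  L_I = 0.0318932
  L_II = 0.00847062
  L_III = 2.51658e-05
  L_IV = 1.75318e-06
Multiply by the mixture weights:
  π_I·L_I = 0.08 × 0.0318932 = 0.00255145
  π_II·L_II = 0.56 × 0.00847062 = 0.00474355
  π_III·L_III = 0.31 × 2.51658e-05 = 7.80141e-06
  π_IV·L_IV = 0.05 × 1.75318e-06 = 8.76592e-08
Denominator: 0.00255145 + 0.00474355 + 7.80141e-06 + 8.76592e-08 = 0.00730289
Responsibility of Intensity I: 0.00255145 / 0.00730289 ≈ 0.349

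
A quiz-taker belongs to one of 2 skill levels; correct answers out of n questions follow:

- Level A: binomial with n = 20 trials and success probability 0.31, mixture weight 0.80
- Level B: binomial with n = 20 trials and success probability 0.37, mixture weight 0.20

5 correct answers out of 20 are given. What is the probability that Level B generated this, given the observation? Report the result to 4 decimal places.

Posterior ∝ prior × likelihood, so P(k | x) ∝ w_k f_k(x); normalise over all components.
Component likelihoods at x = 5 correct answers out of 20:
  L_A = C(20,5)·0.31^5·0.69^15 = 15504·0.00286292·0.00382592 = 0.16982
  L_B = C(20,5)·0.37^5·0.63^15 = 15504·0.0069344·0.000977481 = 0.10509
Prior × likelihood for each component:
  w_A·L_A = 0.80 × 0.16982 = 0.135856
  w_B·L_B = 0.20 × 0.10509 = 0.021018
Evidence: 0.135856 + 0.021018 = 0.156874
P(Level B | 5 correct answers out of 20) = 0.021018 / 0.156874 ≈ 0.1340

0.1340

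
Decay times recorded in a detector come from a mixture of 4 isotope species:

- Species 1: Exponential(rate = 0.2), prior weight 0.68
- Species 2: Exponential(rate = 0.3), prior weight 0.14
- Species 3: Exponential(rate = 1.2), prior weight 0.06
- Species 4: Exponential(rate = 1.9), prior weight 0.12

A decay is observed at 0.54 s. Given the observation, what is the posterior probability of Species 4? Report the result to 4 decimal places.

Posterior ∝ prior × likelihood, so P(k | x) ∝ π_k f_k(x); normalise over all components.
Exponential densities:
  L_1 = 0.2·e^(−0.2·0.54) = 0.2·e^(−0.1080) = 0.179526
  L_2 = 0.3·e^(−0.3·0.54) = 0.3·e^(−0.1620) = 0.255132
  L_3 = 1.2·e^(−1.2·0.54) = 1.2·e^(−0.6480) = 0.627709
  L_4 = 1.9·e^(−1.9·0.54) = 1.9·e^(−1.0260) = 0.681032
Prior × likelihood for each component:
  π_1·L_1 = 0.68 × 0.179526 = 0.122077
  π_2·L_2 = 0.14 × 0.255132 = 0.0357185
  π_3·L_3 = 0.06 × 0.627709 = 0.0376625
  π_4·L_4 = 0.12 × 0.681032 = 0.0817238
Marginal: 0.122077 + 0.0357185 + 0.0376625 + 0.0817238 = 0.277182
So the posterior for Species 4 is 0.0817238 / 0.277182 ≈ 0.2948.

0.2948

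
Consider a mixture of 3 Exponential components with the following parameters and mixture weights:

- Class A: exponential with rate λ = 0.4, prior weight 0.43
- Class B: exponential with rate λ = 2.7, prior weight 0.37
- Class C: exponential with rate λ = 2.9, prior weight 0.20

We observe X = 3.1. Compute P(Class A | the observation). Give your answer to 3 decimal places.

P(component k | x) = w_k·f_k(x) / marginal(x), where marginal(x) = Σ_j w_j·f_j(x).
Exponential densities:
  L_A = 0.4·e^(−0.4·3.1) = 0.4·e^(−1.2400) = 0.115754
  L_B = 2.7·e^(−2.7·3.1) = 2.7·e^(−8.3700) = 0.000625632
  L_C = 2.9·e^(−2.9·3.1) = 2.9·e^(−8.9900) = 0.000361485
Unnormalised posteriors:
  w_A·L_A = 0.43 × 0.115754 = 0.0497741
  w_B·L_B = 0.37 × 0.000625632 = 0.000231484
  w_C·L_C = 0.20 × 0.000361485 = 7.22971e-05
Sum: 0.0497741 + 0.000231484 + 7.22971e-05 = 0.0500779
Responsibility of Class A: 0.0497741 / 0.0500779 ≈ 0.994

0.994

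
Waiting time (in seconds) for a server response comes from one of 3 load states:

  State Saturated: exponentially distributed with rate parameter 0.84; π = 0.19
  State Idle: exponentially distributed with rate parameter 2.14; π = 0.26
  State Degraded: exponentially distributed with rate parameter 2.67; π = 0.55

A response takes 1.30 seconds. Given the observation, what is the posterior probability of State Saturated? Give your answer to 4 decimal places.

By Bayes' theorem, P(k | x) = π_k f_k(x) / Σ_j π_j f_j(x).
Exponential densities:
  p_Saturated = 0.281858
  p_Idle = 0.132497
  p_Degraded = 0.0829994
Weight by the priors:
  π_Saturated·p_Saturated = 0.19 × 0.281858 = 0.0535529
  π_Idle·p_Idle = 0.26 × 0.132497 = 0.0344493
  π_Degraded·p_Degraded = 0.55 × 0.0829994 = 0.0456497
Sum: 0.0535529 + 0.0344493 + 0.0456497 = 0.133652
So the posterior for State Saturated is 0.0535529 / 0.133652 ≈ 0.4007.

0.4007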